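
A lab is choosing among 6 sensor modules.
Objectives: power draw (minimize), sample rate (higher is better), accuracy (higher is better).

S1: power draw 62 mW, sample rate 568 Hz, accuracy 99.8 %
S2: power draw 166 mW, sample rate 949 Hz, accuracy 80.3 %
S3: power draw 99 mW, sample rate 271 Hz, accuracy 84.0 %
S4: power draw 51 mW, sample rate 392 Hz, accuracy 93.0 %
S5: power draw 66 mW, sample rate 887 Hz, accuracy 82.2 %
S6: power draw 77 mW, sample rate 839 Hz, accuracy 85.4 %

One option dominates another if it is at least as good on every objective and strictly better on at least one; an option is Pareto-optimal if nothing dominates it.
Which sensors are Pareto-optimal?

S1: not dominated (best accuracy).
S2: not dominated (best sample rate).
S3: dominated by S1 (power draw 62≤99, sample rate 568≥271, accuracy 99.8≥84.0).
S4: not dominated (best power draw).
S5: not dominated.
S6: not dominated.

S1, S2, S4, S5, S6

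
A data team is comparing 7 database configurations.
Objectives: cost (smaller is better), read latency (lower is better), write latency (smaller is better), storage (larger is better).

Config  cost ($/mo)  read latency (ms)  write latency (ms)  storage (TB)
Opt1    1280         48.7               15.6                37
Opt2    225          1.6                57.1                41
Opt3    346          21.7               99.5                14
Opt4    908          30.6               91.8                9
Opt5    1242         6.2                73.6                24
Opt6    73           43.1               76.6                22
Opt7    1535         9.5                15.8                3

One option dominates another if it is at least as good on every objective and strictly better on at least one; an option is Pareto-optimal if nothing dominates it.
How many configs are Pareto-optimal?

4

Opt1: not dominated (best write latency).
Opt2: not dominated (best read latency).
Opt3: dominated by Opt2 (cost 225≤346, read latency 1.6≤21.7, write latency 57.1≤99.5, storage 41≥14).
Opt4: dominated by Opt2 (cost 225≤908, read latency 1.6≤30.6, write latency 57.1≤91.8, storage 41≥9).
Opt5: dominated by Opt2 (cost 225≤1242, read latency 1.6≤6.2, write latency 57.1≤73.6, storage 41≥24).
Opt6: not dominated (best cost).
Opt7: not dominated.
Pareto-optimal: Opt1, Opt2, Opt6, Opt7 → 4.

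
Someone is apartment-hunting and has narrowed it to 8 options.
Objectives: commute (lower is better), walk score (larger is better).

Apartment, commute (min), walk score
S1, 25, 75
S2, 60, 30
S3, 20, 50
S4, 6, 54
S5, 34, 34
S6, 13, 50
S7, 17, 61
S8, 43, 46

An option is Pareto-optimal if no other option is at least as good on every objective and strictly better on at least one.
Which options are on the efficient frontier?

S1: not dominated (best walk score).
S2: dominated by S1 (commute 25≤60, walk score 75≥30).
S3: dominated by S4 (commute 6≤20, walk score 54≥50).
S4: not dominated (best commute).
S5: dominated by S1 (commute 25≤34, walk score 75≥34).
S6: dominated by S4 (commute 6≤13, walk score 54≥50).
S7: not dominated.
S8: dominated by S1 (commute 25≤43, walk score 75≥46).

S1, S4, S7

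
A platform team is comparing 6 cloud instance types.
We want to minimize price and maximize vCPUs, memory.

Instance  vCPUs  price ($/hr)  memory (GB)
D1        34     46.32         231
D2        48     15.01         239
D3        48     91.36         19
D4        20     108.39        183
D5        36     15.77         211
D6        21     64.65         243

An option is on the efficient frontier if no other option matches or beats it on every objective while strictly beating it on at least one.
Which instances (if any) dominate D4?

D1, D2, D5, D6

D1: vCPUs 34≥20, price 46.32≤108.39, memory 231≥183 — dominates D4.
D2: vCPUs 48≥20, price 15.01≤108.39, memory 239≥183 — dominates D4.
D5: vCPUs 36≥20, price 15.77≤108.39, memory 211≥183 — dominates D4.
D6: vCPUs 21≥20, price 64.65≤108.39, memory 243≥183 — dominates D4.
Others (D3) are each worse than D4 on at least one objective.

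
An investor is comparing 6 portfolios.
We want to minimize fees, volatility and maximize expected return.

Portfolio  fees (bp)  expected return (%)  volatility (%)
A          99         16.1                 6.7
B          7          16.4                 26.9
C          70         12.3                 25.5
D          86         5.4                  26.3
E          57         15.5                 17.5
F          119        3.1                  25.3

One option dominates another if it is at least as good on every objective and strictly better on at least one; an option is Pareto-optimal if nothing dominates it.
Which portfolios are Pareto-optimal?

A, B, E

A: not dominated (best volatility).
B: not dominated (best fees).
C: dominated by E (fees 57≤70, expected return 15.5≥12.3, volatility 17.5≤25.5).
D: dominated by C (fees 70≤86, expected return 12.3≥5.4, volatility 25.5≤26.3).
E: not dominated.
F: dominated by A (fees 99≤119, expected return 16.1≥3.1, volatility 6.7≤25.3).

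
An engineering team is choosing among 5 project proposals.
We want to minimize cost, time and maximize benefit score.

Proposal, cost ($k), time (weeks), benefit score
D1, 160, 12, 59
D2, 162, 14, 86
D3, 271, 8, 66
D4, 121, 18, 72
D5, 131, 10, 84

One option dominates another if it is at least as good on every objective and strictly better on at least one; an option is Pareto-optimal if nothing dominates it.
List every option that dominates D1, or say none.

D5: cost 131≤160, time 10≤12, benefit score 84≥59 — dominates D1.
Others (D2, D3, D4) are each worse than D1 on at least one objective.

D5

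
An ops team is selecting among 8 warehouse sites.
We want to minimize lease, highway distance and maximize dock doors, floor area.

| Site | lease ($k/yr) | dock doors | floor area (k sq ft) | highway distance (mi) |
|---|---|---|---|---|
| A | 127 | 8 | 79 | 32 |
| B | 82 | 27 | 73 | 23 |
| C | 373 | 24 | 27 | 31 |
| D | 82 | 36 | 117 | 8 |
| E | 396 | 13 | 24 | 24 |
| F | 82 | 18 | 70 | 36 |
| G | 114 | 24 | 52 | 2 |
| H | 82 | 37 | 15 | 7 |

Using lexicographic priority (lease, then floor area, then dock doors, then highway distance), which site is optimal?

D

First minimize lease: best is 82, kept {B, D, F, H}.
Then maximize floor area: best is 117, kept {D}.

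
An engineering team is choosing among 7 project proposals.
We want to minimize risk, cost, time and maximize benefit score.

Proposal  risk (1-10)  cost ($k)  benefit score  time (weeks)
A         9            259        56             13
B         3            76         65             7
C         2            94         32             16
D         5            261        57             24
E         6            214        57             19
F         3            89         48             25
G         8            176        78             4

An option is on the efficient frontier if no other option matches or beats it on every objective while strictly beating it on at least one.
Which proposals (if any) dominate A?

B, G

B: risk 3≤9, cost 76≤259, benefit score 65≥56, time 7≤13 — dominates A.
G: risk 8≤9, cost 176≤259, benefit score 78≥56, time 4≤13 — dominates A.
Others (C, D, E, F) are each worse than A on at least one objective.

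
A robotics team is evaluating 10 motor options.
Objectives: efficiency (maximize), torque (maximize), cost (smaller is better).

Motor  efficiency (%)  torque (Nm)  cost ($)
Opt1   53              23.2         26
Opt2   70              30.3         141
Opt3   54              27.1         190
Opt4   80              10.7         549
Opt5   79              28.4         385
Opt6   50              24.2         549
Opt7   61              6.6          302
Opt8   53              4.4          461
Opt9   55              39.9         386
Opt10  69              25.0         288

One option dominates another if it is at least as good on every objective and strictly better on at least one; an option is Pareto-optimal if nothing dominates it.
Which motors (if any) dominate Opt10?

Opt2

Opt2: efficiency 70≥69, torque 30.3≥25.0, cost 141≤288 — dominates Opt10.
Others (Opt1, Opt3, Opt4, Opt5, Opt6, Opt7, Opt8, Opt9) are each worse than Opt10 on at least one objective.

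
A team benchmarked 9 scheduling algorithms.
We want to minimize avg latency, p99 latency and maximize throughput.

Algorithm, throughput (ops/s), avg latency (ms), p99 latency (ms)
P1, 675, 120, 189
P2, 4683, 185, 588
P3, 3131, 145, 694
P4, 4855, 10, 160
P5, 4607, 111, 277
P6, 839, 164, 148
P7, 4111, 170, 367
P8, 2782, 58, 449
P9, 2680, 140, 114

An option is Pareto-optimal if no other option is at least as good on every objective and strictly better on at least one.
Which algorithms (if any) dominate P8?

P4

P4: throughput 4855≥2782, avg latency 10≤58, p99 latency 160≤449 — dominates P8.
Others (P1, P2, P3, P5, P6, P7, P9) are each worse than P8 on at least one objective.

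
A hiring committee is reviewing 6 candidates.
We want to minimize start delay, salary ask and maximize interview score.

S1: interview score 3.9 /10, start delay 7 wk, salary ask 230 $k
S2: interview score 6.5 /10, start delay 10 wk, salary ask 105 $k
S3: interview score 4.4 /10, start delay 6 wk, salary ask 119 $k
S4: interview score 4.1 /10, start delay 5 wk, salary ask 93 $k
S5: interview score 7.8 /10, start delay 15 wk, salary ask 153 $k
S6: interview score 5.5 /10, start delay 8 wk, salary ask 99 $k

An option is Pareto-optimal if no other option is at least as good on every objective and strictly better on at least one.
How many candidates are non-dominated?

5

S1: dominated by S3 (interview score 4.4≥3.9, start delay 6≤7, salary ask 119≤230).
S2: not dominated.
S3: not dominated.
S4: not dominated (best start delay).
S5: not dominated (best interview score).
S6: not dominated.
Pareto-optimal: S2, S3, S4, S5, S6 → 5.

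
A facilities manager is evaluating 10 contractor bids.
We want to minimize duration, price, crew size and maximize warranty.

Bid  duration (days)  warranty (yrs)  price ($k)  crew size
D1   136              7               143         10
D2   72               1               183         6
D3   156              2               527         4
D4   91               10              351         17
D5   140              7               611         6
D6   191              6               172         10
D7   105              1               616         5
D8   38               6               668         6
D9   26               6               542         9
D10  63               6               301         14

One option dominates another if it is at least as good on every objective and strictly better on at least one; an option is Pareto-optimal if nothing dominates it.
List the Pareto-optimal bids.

D1, D2, D3, D4, D5, D7, D8, D9, D10

D1: not dominated (best price).
D2: not dominated.
D3: not dominated (best crew size).
D4: not dominated (best warranty).
D5: not dominated.
D6: dominated by D1 (duration 136≤191, warranty 7≥6, price 143≤172, crew size 10≤10).
D7: not dominated.
D8: not dominated.
D9: not dominated (best duration).
D10: not dominated.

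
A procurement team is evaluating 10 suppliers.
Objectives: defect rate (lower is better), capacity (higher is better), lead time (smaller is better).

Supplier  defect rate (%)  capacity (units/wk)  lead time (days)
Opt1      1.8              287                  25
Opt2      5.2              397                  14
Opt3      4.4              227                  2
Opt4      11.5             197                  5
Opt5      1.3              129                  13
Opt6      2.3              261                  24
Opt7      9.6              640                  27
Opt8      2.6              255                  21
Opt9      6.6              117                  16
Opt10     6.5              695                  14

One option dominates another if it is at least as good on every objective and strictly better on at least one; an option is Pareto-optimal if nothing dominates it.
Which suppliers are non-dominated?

Opt1: not dominated.
Opt2: not dominated.
Opt3: not dominated (best lead time).
Opt4: dominated by Opt3 (defect rate 4.4≤11.5, capacity 227≥197, lead time 2≤5).
Opt5: not dominated (best defect rate).
Opt6: not dominated.
Opt7: dominated by Opt10 (defect rate 6.5≤9.6, capacity 695≥640, lead time 14≤27).
Opt8: not dominated.
Opt9: dominated by Opt2 (defect rate 5.2≤6.6, capacity 397≥117, lead time 14≤16).
Opt10: not dominated (best capacity).

Opt1, Opt2, Opt3, Opt5, Opt6, Opt8, Opt10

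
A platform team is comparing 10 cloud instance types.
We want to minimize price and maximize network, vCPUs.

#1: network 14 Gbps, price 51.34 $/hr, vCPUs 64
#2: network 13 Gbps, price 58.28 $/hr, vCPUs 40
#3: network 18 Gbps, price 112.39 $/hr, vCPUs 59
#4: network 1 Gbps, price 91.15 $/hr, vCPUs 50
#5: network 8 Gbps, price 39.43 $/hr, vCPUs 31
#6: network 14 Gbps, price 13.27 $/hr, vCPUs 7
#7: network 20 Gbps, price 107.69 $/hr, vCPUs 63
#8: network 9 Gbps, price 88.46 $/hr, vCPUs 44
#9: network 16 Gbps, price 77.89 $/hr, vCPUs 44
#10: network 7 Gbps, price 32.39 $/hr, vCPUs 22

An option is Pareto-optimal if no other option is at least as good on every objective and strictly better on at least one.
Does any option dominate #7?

No

#1: worse on network (14 vs 20).
#2: worse on network (13 vs 20).
#3: worse on network (18 vs 20).
#4: worse on network (1 vs 20).
#5: worse on network (8 vs 20).
#6: worse on network (14 vs 20).
#8: worse on network (9 vs 20).
#9: worse on network (16 vs 20).
#10: worse on network (7 vs 20).
No option is at least as good as #7 on every objective and strictly better on one.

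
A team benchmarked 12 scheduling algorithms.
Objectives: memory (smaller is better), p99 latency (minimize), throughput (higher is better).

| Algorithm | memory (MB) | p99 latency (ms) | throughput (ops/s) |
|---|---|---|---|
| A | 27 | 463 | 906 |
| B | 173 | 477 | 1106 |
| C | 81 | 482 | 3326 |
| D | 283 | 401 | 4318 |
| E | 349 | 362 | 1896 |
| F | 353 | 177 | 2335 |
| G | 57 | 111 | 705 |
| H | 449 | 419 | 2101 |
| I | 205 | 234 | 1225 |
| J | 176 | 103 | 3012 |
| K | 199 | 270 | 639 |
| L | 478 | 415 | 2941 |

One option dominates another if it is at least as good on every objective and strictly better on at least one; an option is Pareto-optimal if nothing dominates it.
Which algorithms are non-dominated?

A: not dominated (best memory).
B: not dominated.
C: not dominated.
D: not dominated (best throughput).
E: dominated by J (memory 176≤349, p99 latency 103≤362, throughput 3012≥1896).
F: dominated by J (memory 176≤353, p99 latency 103≤177, throughput 3012≥2335).
G: not dominated.
H: dominated by D (memory 283≤449, p99 latency 401≤419, throughput 4318≥2101).
I: dominated by J (memory 176≤205, p99 latency 103≤234, throughput 3012≥1225).
J: not dominated (best p99 latency).
K: dominated by G (memory 57≤199, p99 latency 111≤270, throughput 705≥639).
L: dominated by D (memory 283≤478, p99 latency 401≤415, throughput 4318≥2941).

A, B, C, D, G, J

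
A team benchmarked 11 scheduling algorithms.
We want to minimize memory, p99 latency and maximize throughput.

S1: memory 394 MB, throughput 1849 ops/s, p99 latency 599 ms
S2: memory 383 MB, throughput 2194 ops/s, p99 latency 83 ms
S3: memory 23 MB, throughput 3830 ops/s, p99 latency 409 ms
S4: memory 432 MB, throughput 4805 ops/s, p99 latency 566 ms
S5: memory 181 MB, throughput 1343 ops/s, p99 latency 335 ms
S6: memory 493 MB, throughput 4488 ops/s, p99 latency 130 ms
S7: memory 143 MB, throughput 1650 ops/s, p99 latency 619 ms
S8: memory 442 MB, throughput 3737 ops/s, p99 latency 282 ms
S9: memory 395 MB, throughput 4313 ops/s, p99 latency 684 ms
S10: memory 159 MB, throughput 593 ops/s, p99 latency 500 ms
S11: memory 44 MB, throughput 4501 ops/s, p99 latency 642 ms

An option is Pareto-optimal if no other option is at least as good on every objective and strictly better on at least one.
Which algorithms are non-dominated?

S1: dominated by S2 (memory 383≤394, throughput 2194≥1849, p99 latency 83≤599).
S2: not dominated (best p99 latency).
S3: not dominated (best memory).
S4: not dominated (best throughput).
S5: not dominated.
S6: not dominated.
S7: dominated by S3 (memory 23≤143, throughput 3830≥1650, p99 latency 409≤619).
S8: not dominated.
S9: dominated by S11 (memory 44≤395, throughput 4501≥4313, p99 latency 642≤684).
S10: dominated by S3 (memory 23≤159, throughput 3830≥593, p99 latency 409≤500).
S11: not dominated.

S2, S3, S4, S5, S6, S8, S11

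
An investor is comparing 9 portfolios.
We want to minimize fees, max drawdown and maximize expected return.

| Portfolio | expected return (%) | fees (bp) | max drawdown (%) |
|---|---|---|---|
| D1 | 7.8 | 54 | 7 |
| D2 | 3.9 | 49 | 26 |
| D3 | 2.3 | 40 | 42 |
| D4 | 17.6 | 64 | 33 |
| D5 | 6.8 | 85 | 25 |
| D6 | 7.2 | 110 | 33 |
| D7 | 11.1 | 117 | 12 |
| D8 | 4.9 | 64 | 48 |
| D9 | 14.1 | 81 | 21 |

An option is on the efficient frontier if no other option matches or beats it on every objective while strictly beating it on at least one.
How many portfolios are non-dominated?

D1: not dominated (best max drawdown).
D2: not dominated.
D3: not dominated (best fees).
D4: not dominated (best expected return).
D5: dominated by D1 (expected return 7.8≥6.8, fees 54≤85, max drawdown 7≤25).
D6: dominated by D1 (expected return 7.8≥7.2, fees 54≤110, max drawdown 7≤33).
D7: not dominated.
D8: dominated by D1 (expected return 7.8≥4.9, fees 54≤64, max drawdown 7≤48).
D9: not dominated.
Pareto-optimal: D1, D2, D3, D4, D7, D9 → 6.

6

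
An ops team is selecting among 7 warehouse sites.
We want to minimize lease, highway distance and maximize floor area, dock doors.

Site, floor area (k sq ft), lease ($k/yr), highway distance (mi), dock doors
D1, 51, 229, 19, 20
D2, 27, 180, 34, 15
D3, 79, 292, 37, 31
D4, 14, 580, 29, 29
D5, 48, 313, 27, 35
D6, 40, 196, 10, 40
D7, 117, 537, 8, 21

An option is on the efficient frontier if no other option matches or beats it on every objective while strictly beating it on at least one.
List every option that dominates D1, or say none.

D2: worse on floor area (27 vs 51).
D3: worse on lease (292 vs 229).
D4: worse on floor area (14 vs 51).
D5: worse on floor area (48 vs 51).
D6: worse on floor area (40 vs 51).
D7: worse on lease (537 vs 229).
No option dominates D1.

none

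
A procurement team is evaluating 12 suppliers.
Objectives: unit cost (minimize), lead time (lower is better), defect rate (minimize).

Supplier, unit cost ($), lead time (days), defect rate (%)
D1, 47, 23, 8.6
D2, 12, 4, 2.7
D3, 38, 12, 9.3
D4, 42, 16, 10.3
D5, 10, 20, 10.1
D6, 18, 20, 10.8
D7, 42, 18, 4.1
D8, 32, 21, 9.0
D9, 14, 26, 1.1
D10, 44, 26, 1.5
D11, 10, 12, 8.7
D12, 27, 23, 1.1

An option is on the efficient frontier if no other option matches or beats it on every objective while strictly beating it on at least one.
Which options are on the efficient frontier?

D1: dominated by D2 (unit cost 12≤47, lead time 4≤23, defect rate 2.7≤8.6).
D2: not dominated (best lead time).
D3: dominated by D2 (unit cost 12≤38, lead time 4≤12, defect rate 2.7≤9.3).
D4: dominated by D2 (unit cost 12≤42, lead time 4≤16, defect rate 2.7≤10.3).
D5: dominated by D11 (unit cost 10≤10, lead time 12≤20, defect rate 8.7≤10.1).
D6: dominated by D2 (unit cost 12≤18, lead time 4≤20, defect rate 2.7≤10.8).
D7: dominated by D2 (unit cost 12≤42, lead time 4≤18, defect rate 2.7≤4.1).
D8: dominated by D2 (unit cost 12≤32, lead time 4≤21, defect rate 2.7≤9.0).
D9: not dominated.
D10: dominated by D9 (unit cost 14≤44, lead time 26≤26, defect rate 1.1≤1.5).
D11: not dominated.
D12: not dominated.

D2, D9, D11, D12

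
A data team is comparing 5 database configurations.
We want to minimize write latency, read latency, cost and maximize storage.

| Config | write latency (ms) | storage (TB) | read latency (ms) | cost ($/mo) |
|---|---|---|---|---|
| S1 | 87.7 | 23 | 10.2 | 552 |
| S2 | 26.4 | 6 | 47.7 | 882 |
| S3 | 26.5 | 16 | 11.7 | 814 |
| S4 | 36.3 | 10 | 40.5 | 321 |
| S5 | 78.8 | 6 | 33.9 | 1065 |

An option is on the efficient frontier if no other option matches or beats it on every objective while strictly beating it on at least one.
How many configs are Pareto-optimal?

S1: not dominated (best storage).
S2: not dominated (best write latency).
S3: not dominated.
S4: not dominated (best cost).
S5: dominated by S3 (write latency 26.5≤78.8, storage 16≥6, read latency 11.7≤33.9, cost 814≤1065).
Pareto-optimal: S1, S2, S3, S4 → 4.

4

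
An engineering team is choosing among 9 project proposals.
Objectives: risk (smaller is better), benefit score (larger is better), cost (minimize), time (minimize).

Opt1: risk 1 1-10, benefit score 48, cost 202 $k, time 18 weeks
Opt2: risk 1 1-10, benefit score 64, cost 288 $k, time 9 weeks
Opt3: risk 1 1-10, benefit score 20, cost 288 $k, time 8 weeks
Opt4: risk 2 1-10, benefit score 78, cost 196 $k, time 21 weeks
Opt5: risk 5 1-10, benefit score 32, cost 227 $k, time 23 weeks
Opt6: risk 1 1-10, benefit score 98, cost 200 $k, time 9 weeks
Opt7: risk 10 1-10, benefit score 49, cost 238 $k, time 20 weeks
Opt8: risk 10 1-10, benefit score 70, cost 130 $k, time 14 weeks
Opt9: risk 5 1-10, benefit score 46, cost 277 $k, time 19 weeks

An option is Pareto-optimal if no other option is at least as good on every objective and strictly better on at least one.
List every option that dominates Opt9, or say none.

Opt1: risk 1≤5, benefit score 48≥46, cost 202≤277, time 18≤19 — dominates Opt9.
Opt6: risk 1≤5, benefit score 98≥46, cost 200≤277, time 9≤19 — dominates Opt9.
Others (Opt2, Opt3, Opt4, Opt5, Opt7, Opt8) are each worse than Opt9 on at least one objective.

Opt1, Opt6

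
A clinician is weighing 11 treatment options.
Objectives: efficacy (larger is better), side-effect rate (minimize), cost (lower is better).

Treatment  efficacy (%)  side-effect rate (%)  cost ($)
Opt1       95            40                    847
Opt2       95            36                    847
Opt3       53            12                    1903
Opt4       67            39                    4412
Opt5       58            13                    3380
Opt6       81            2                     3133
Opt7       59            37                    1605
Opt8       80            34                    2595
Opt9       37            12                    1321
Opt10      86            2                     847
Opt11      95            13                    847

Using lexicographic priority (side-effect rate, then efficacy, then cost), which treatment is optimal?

First minimize side-effect rate: best is 2, kept {Opt6, Opt10}.
Then maximize efficacy: best is 86, kept {Opt10}.

Opt10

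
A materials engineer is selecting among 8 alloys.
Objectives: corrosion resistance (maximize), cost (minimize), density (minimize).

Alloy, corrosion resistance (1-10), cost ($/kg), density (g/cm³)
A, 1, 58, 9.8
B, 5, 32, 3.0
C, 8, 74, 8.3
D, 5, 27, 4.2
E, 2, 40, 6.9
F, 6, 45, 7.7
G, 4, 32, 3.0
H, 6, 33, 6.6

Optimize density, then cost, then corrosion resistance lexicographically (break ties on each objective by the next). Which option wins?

First minimize density: best is 3.0, kept {B, G}.
Then minimize cost: best is 32, kept {B, G}.
Then maximize corrosion resistance: best is 5, kept {B}.

B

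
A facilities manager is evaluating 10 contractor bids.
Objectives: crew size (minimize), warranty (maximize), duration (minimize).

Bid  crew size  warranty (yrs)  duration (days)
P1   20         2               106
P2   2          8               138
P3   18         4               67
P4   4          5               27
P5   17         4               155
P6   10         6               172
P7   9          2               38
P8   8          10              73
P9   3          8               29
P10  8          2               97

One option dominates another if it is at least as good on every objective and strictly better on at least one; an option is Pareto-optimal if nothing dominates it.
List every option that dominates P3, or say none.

P4: crew size 4≤18, warranty 5≥4, duration 27≤67 — dominates P3.
P9: crew size 3≤18, warranty 8≥4, duration 29≤67 — dominates P3.
Others (P1, P2, P5, P6, P7, P8, P10) are each worse than P3 on at least one objective.

P4, P9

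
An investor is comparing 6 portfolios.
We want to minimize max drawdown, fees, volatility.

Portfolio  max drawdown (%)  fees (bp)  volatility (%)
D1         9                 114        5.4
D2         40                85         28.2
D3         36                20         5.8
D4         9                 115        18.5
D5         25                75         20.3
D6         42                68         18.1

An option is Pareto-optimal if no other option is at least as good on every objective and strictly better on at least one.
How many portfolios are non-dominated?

3

D1: not dominated (best volatility).
D2: dominated by D3 (max drawdown 36≤40, fees 20≤85, volatility 5.8≤28.2).
D3: not dominated (best fees).
D4: dominated by D1 (max drawdown 9≤9, fees 114≤115, volatility 5.4≤18.5).
D5: not dominated.
D6: dominated by D3 (max drawdown 36≤42, fees 20≤68, volatility 5.8≤18.1).
Pareto-optimal: D1, D3, D5 → 3.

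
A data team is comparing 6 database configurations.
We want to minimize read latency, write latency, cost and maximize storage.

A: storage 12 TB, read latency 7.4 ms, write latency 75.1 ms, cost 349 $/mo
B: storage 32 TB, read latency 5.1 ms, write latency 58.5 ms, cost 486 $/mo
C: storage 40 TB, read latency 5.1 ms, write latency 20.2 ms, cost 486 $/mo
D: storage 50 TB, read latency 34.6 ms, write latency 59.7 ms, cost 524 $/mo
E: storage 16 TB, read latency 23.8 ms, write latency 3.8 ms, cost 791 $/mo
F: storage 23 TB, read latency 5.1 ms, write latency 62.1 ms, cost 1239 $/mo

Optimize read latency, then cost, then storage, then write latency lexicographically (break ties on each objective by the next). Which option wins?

First minimize read latency: best is 5.1, kept {B, C, F}.
Then minimize cost: best is 486, kept {B, C}.
Then maximize storage: best is 40, kept {C}.

C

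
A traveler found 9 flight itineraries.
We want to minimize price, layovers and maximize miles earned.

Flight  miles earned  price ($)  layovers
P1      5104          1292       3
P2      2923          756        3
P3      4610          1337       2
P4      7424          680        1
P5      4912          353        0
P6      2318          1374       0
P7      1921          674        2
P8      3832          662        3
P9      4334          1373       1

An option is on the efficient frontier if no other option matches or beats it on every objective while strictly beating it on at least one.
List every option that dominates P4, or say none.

none

P1: worse on miles earned (5104 vs 7424).
P2: worse on miles earned (2923 vs 7424).
P3: worse on miles earned (4610 vs 7424).
P5: worse on miles earned (4912 vs 7424).
P6: worse on miles earned (2318 vs 7424).
P7: worse on miles earned (1921 vs 7424).
P8: worse on miles earned (3832 vs 7424).
P9: worse on miles earned (4334 vs 7424).
No option dominates P4.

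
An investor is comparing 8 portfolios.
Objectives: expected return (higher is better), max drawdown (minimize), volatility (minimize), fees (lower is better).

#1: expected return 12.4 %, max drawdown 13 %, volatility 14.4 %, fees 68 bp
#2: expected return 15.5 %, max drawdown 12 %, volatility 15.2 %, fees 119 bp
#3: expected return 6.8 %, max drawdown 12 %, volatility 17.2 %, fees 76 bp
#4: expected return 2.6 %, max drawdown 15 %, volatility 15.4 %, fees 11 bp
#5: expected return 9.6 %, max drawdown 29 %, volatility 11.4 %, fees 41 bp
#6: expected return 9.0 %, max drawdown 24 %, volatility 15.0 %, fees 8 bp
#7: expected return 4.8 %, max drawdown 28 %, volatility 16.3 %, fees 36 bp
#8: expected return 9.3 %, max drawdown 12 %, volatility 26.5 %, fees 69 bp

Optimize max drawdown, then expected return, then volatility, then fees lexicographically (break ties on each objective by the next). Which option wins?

#2

First minimize max drawdown: best is 12, kept {#2, #3, #8}.
Then maximize expected return: best is 15.5, kept {#2}.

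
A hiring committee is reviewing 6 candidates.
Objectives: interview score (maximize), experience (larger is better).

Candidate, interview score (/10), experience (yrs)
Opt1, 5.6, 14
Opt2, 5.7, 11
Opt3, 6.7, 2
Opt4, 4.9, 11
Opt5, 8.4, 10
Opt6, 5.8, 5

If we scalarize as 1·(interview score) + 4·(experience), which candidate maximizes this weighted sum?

Opt1: 1·5.6 + 4·14 = 61.6
Opt2: 1·5.7 + 4·11 = 49.7
Opt3: 1·6.7 + 4·2 = 14.7
Opt4: 1·4.9 + 4·11 = 48.9
Opt5: 1·8.4 + 4·10 = 48.4
Opt6: 1·5.8 + 4·5 = 25.8
Highest: Opt1 at 61.6.

Opt1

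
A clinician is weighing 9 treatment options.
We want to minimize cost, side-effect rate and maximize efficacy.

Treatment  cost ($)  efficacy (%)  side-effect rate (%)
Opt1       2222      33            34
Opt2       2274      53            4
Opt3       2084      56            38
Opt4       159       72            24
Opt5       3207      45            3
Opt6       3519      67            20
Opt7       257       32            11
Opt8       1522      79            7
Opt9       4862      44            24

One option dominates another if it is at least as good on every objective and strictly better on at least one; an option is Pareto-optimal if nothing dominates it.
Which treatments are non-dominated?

Opt2, Opt4, Opt5, Opt7, Opt8

Opt1: dominated by Opt4 (cost 159≤2222, efficacy 72≥33, side-effect rate 24≤34).
Opt2: not dominated.
Opt3: dominated by Opt4 (cost 159≤2084, efficacy 72≥56, side-effect rate 24≤38).
Opt4: not dominated (best cost).
Opt5: not dominated (best side-effect rate).
Opt6: dominated by Opt8 (cost 1522≤3519, efficacy 79≥67, side-effect rate 7≤20).
Opt7: not dominated.
Opt8: not dominated (best efficacy).
Opt9: dominated by Opt2 (cost 2274≤4862, efficacy 53≥44, side-effect rate 4≤24).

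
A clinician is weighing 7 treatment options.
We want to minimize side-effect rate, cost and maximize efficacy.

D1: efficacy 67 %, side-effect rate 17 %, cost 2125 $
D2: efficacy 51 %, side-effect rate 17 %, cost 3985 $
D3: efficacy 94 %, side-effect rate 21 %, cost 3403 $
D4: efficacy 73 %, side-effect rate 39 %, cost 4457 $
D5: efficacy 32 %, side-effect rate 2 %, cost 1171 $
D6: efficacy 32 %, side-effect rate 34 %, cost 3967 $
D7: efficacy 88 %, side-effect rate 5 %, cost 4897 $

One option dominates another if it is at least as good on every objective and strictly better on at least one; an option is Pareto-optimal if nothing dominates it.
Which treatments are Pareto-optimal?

D1: not dominated.
D2: dominated by D1 (efficacy 67≥51, side-effect rate 17≤17, cost 2125≤3985).
D3: not dominated (best efficacy).
D4: dominated by D3 (efficacy 94≥73, side-effect rate 21≤39, cost 3403≤4457).
D5: not dominated (best side-effect rate).
D6: dominated by D1 (efficacy 67≥32, side-effect rate 17≤34, cost 2125≤3967).
D7: not dominated.

D1, D3, D5, D7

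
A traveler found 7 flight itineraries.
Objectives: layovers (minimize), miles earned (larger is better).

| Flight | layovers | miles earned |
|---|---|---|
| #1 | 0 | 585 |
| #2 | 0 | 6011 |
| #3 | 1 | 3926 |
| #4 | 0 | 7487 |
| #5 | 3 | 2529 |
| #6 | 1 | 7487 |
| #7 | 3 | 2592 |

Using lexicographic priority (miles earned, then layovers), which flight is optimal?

#4

First maximize miles earned: best is 7487, kept {#4, #6}.
Then minimize layovers: best is 0, kept {#4}.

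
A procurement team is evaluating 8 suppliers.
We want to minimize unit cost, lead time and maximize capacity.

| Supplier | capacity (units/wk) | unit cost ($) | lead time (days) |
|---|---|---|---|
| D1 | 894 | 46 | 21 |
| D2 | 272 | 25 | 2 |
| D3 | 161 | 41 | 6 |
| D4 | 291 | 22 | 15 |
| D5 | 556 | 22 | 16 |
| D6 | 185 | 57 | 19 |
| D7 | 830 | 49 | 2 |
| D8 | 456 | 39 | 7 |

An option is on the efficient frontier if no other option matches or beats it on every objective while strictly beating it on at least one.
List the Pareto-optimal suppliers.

D1: not dominated (best capacity).
D2: not dominated.
D3: dominated by D2 (capacity 272≥161, unit cost 25≤41, lead time 2≤6).
D4: not dominated.
D5: not dominated.
D6: dominated by D2 (capacity 272≥185, unit cost 25≤57, lead time 2≤19).
D7: not dominated.
D8: not dominated.

D1, D2, D4, D5, D7, D8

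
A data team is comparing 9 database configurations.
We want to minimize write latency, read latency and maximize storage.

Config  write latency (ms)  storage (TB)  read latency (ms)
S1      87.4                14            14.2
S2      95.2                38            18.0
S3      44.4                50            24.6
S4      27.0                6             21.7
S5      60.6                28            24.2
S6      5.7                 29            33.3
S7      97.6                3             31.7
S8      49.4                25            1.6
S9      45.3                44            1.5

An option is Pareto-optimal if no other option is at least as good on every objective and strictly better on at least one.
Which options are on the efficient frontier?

S3, S4, S6, S9

S1: dominated by S8 (write latency 49.4≤87.4, storage 25≥14, read latency 1.6≤14.2).
S2: dominated by S9 (write latency 45.3≤95.2, storage 44≥38, read latency 1.5≤18.0).
S3: not dominated (best storage).
S4: not dominated.
S5: dominated by S9 (write latency 45.3≤60.6, storage 44≥28, read latency 1.5≤24.2).
S6: not dominated (best write latency).
S7: dominated by S1 (write latency 87.4≤97.6, storage 14≥3, read latency 14.2≤31.7).
S8: dominated by S9 (write latency 45.3≤49.4, storage 44≥25, read latency 1.5≤1.6).
S9: not dominated (best read latency).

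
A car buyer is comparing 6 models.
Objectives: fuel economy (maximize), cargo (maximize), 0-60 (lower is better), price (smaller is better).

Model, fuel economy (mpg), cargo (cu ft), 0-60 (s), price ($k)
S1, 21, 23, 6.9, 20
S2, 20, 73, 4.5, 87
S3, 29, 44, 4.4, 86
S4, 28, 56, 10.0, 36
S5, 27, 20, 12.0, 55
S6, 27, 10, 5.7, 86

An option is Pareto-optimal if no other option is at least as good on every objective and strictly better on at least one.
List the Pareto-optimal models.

S1: not dominated (best price).
S2: not dominated (best cargo).
S3: not dominated (best fuel economy).
S4: not dominated.
S5: dominated by S4 (fuel economy 28≥27, cargo 56≥20, 0-60 10.0≤12.0, price 36≤55).
S6: dominated by S3 (fuel economy 29≥27, cargo 44≥10, 0-60 4.4≤5.7, price 86≤86).

S1, S2, S3, S4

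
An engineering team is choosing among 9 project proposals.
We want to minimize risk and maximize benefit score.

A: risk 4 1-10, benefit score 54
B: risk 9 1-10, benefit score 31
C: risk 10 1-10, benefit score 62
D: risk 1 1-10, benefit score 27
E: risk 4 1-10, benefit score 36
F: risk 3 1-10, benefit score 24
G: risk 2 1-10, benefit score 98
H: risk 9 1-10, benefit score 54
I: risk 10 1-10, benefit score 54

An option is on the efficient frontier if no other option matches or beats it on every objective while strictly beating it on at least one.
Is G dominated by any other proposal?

A: worse on risk (4 vs 2).
B: worse on risk (9 vs 2).
C: worse on risk (10 vs 2).
D: worse on benefit score (27 vs 98).
E: worse on risk (4 vs 2).
F: worse on risk (3 vs 2).
H: worse on risk (9 vs 2).
I: worse on risk (10 vs 2).
No option is at least as good as G on every objective and strictly better on one.

No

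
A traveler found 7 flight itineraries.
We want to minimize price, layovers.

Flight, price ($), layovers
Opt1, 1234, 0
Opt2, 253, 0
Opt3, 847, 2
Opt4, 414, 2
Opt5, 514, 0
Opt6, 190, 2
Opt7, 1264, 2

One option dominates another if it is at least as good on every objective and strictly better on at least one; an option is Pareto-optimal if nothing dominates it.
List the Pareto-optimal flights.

Opt2, Opt6

Opt1: dominated by Opt2 (price 253≤1234, layovers 0≤0).
Opt2: not dominated.
Opt3: dominated by Opt2 (price 253≤847, layovers 0≤2).
Opt4: dominated by Opt2 (price 253≤414, layovers 0≤2).
Opt5: dominated by Opt2 (price 253≤514, layovers 0≤0).
Opt6: not dominated (best price).
Opt7: dominated by Opt1 (price 1234≤1264, layovers 0≤2).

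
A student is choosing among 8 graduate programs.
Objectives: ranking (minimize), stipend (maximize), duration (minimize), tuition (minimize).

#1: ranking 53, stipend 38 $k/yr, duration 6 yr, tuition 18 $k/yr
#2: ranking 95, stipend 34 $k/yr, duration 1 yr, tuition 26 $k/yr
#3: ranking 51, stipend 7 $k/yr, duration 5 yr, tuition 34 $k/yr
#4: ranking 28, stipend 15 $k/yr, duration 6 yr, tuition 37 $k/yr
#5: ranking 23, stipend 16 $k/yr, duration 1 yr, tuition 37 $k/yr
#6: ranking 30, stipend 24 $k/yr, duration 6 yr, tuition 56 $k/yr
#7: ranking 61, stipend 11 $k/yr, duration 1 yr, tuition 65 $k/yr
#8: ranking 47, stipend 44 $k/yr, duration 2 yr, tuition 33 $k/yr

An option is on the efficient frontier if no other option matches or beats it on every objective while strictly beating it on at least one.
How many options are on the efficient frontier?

5

#1: not dominated (best tuition).
#2: not dominated.
#3: dominated by #8 (ranking 47≤51, stipend 44≥7, duration 2≤5, tuition 33≤34).
#4: dominated by #5 (ranking 23≤28, stipend 16≥15, duration 1≤6, tuition 37≤37).
#5: not dominated (best ranking).
#6: not dominated.
#7: dominated by #5 (ranking 23≤61, stipend 16≥11, duration 1≤1, tuition 37≤65).
#8: not dominated (best stipend).
Pareto-optimal: #1, #2, #5, #6, #8 → 5.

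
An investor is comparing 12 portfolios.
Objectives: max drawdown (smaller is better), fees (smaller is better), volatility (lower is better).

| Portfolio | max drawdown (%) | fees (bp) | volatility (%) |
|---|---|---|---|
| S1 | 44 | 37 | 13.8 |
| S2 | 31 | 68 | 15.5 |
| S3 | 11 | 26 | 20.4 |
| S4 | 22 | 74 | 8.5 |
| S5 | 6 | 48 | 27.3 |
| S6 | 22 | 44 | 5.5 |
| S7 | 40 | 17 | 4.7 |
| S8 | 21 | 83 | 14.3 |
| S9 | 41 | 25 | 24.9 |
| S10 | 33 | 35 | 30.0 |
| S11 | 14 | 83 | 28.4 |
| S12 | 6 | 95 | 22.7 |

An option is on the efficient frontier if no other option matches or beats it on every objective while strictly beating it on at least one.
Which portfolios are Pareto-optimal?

S3, S5, S6, S7, S8, S12

S1: dominated by S7 (max drawdown 40≤44, fees 17≤37, volatility 4.7≤13.8).
S2: dominated by S6 (max drawdown 22≤31, fees 44≤68, volatility 5.5≤15.5).
S3: not dominated.
S4: dominated by S6 (max drawdown 22≤22, fees 44≤74, volatility 5.5≤8.5).
S5: not dominated.
S6: not dominated.
S7: not dominated (best fees).
S8: not dominated.
S9: dominated by S7 (max drawdown 40≤41, fees 17≤25, volatility 4.7≤24.9).
S10: dominated by S3 (max drawdown 11≤33, fees 26≤35, volatility 20.4≤30.0).
S11: dominated by S3 (max drawdown 11≤14, fees 26≤83, volatility 20.4≤28.4).
S12: not dominated.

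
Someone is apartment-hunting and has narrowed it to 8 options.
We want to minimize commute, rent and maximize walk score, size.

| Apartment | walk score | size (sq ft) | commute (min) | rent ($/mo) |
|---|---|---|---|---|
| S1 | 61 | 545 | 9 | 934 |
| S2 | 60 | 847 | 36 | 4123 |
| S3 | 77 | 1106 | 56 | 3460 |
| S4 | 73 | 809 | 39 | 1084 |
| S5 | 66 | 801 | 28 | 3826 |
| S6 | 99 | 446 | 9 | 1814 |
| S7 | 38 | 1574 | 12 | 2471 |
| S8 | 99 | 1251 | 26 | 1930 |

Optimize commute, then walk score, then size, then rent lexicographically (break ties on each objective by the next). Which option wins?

S6

First minimize commute: best is 9, kept {S1, S6}.
Then maximize walk score: best is 99, kept {S6}.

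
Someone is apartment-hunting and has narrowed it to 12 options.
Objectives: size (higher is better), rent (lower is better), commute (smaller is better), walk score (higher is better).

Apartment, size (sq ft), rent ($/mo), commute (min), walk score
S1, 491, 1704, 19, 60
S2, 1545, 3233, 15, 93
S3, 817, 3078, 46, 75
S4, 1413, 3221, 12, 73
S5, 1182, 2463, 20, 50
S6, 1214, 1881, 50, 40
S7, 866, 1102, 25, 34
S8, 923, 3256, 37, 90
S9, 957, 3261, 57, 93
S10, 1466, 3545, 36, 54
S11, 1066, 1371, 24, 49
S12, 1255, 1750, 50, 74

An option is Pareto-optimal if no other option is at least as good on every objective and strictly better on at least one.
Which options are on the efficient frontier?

S1, S2, S3, S4, S5, S7, S11, S12

S1: not dominated.
S2: not dominated (best size).
S3: not dominated.
S4: not dominated (best commute).
S5: not dominated.
S6: dominated by S12 (size 1255≥1214, rent 1750≤1881, commute 50≤50, walk score 74≥40).
S7: not dominated (best rent).
S8: dominated by S2 (size 1545≥923, rent 3233≤3256, commute 15≤37, walk score 93≥90).
S9: dominated by S2 (size 1545≥957, rent 3233≤3261, commute 15≤57, walk score 93≥93).
S10: dominated by S2 (size 1545≥1466, rent 3233≤3545, commute 15≤36, walk score 93≥54).
S11: not dominated.
S12: not dominated.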